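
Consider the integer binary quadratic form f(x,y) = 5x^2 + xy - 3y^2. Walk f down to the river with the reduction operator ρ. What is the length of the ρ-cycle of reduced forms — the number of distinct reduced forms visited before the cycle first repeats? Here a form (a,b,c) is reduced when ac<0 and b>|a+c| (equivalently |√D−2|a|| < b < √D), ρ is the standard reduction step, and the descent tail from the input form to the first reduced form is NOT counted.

D = 61, ⌊√D⌋ = 7
descent: ρ → (-3,5,3)  [lands on river]
river: ρ → (3,7,-1)
river: ρ → (-1,7,3)
river: ρ → (3,5,-3)
river: ρ → (-3,7,1)
river: ρ → (1,7,-3)
ρ-cycle length = 6 (tail of 1 descent step not counted)

6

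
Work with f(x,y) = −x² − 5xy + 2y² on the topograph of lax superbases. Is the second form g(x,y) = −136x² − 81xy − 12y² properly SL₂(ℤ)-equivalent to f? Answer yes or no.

D₁ = 33, D₂ = 33
river cycle of f (length 4): (2, 5, -1), (-1, 5, 2), (2, 3, -3), (-3, 3, 2)
river cycle of g (length 4): (-1, 5, 2), (2, 3, -3), (-3, 3, 2), (2, 5, -1)
cycles coincide ⇒ equivalent

yes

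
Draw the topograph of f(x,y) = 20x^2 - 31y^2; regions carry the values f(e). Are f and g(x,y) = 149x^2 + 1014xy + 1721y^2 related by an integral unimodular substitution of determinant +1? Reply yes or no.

D₁ = 2480, D₂ = 2480
river cycle of f (length 4): (20, 40, -11), (-11, 48, 4), (4, 48, -11), (-11, 40, 20)
river cycle of g (length 4): (20, 40, -11), (-11, 48, 4), (4, 48, -11), (-11, 40, 20)
cycles coincide ⇒ equivalent

yes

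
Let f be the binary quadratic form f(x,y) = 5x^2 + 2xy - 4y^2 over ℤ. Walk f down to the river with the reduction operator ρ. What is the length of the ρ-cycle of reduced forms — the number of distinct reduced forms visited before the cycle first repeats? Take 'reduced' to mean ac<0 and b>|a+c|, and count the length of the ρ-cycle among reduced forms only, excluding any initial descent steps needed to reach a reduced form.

D = 84, ⌊√D⌋ = 9
river: ρ → (-4,6,3)
river: ρ → (3,6,-4)
river: ρ → (-4,2,5)
river: ρ → (5,8,-1)
river: ρ → (-1,8,5)
river: ρ → (5,2,-4)
ρ-cycle length = 6 (tail of 0 descent steps not counted)

6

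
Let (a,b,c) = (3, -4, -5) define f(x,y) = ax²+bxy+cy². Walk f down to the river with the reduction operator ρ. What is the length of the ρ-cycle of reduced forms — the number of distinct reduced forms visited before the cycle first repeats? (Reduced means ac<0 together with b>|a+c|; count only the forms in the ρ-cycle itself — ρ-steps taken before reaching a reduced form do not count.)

D = 76, ⌊√D⌋ = 8
descent: ρ → (-5,4,3)  [lands on river]
river: ρ → (3,8,-1)
river: ρ → (-1,8,3)
river: ρ → (3,4,-5)
river: ρ → (-5,6,2)
river: ρ → (2,6,-5)
ρ-cycle length = 6 (tail of 1 descent step not counted)

6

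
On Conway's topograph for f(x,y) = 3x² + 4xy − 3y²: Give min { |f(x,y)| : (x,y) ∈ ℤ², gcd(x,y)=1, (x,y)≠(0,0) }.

river: ρ → (-3,2,4)
river: ρ → (4,6,-1)
river: ρ → (-1,6,4)
river: ρ → (4,2,-3)
river: ρ → (-3,4,3)
river: ρ → (3,2,-4)
river: ρ → (-4,6,1)
river: ρ → (1,6,-4)
river: ρ → (-4,2,3)
river: ρ → (3,4,-3)
closes: descent 0, river 10
min |a| on river = 1

1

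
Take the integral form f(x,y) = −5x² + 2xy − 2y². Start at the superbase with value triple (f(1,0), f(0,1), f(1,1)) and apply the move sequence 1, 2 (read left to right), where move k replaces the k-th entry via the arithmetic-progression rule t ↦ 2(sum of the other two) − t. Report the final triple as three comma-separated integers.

start (-5,-2,-5) = (f(1,0),f(0,1),f(1,1))
replace slot 1: 2·((-2)+(-5)) − (-5) = -9 → (-9,-2,-5)
replace slot 2: 2·((-9)+(-5)) − (-2) = -26 → (-9,-26,-5)

-9,-26,-5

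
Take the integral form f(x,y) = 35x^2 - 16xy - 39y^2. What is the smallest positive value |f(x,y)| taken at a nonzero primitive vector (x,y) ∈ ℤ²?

descent: ρ → (-39,16,35)  [lands on river]
river: ρ → (35,54,-20)
river: ρ → (-20,66,17)
river: ρ → (17,70,-12)
river: ρ → (-12,74,5)
river: ρ → (5,66,-68)
river: ρ → (-68,70,3)
river: ρ → (3,74,-20)
river: ρ → (-20,46,45)
river: ρ → (45,44,-21)
river: ρ → (-21,40,49)
river: ρ → (49,58,-12)
river: ρ → (-12,62,39)
river: ρ → (39,16,-35)
river: ρ → (-35,54,20)
river: ρ → (20,66,-17)
river: ρ → (-17,70,12)
river: ρ → (12,74,-5)
river: ρ → (-5,66,68)
river: ρ → (68,70,-3)
river: ρ → (-3,74,20)
river: ρ → (20,46,-45)
river: ρ → (-45,44,21)
river: ρ → (21,40,-49)
river: ρ → (-49,58,12)
river: ρ → (12,62,-39)
closes: descent 1, river 26
min |a| on river = 3

3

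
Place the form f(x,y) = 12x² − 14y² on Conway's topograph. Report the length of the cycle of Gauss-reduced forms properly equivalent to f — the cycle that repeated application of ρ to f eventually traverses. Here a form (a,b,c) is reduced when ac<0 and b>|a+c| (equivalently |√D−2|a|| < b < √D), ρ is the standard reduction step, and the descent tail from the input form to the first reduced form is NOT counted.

D = 672, ⌊√D⌋ = 25
descent: ρ → (-14,0,12)
descent: ρ → (12,24,-2)  [lands on river]
river: ρ → (-2,24,12)
ρ-cycle length = 2 (tail of 2 descent steps not counted)

2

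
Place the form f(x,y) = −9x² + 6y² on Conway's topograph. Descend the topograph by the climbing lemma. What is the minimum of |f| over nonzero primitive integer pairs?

descent: ρ → (6,12,-3)  [lands on river]
river: ρ → (-3,12,6)
closes: descent 1, river 2
min |a| on river = 3

3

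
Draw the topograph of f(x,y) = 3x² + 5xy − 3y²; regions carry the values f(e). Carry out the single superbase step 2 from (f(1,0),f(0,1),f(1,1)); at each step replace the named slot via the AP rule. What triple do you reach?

start (3,-3,5) = (f(1,0),f(0,1),f(1,1))
replace slot 2: 2·(3+5) − (-3) = 19 → (3,19,5)

3,19,5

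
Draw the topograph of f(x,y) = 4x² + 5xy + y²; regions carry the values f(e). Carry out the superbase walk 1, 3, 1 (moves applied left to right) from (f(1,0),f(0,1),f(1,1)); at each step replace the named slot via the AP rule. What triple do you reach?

start (4,1,10) = (f(1,0),f(0,1),f(1,1))
replace slot 1: 2·(1+10) − 4 = 18 → (18,1,10)
replace slot 3: 2·(18+1) − 10 = 28 → (18,1,28)
replace slot 1: 2·(1+28) − 18 = 40 → (40,1,28)

40,1,28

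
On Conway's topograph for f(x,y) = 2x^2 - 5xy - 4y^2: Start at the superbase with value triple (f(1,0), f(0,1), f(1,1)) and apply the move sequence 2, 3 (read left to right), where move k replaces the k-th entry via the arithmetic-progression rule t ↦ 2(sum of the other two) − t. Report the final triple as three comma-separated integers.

start (2,-4,-7) = (f(1,0),f(0,1),f(1,1))
replace slot 2: 2·(2+(-7)) − (-4) = -6 → (2,-6,-7)
replace slot 3: 2·(2+(-6)) − (-7) = -1 → (2,-6,-1)

2,-6,-1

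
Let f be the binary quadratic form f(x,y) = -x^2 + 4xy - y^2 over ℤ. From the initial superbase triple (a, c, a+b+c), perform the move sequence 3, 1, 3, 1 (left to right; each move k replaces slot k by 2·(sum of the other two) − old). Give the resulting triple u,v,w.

start (-1,-1,2) = (f(1,0),f(0,1),f(1,1))
replace slot 3: 2·((-1)+(-1)) − 2 = -6 → (-1,-1,-6)
replace slot 1: 2·((-1)+(-6)) − (-1) = -13 → (-13,-1,-6)
replace slot 3: 2·((-13)+(-1)) − (-6) = -22 → (-13,-1,-22)
replace slot 1: 2·((-1)+(-22)) − (-13) = -33 → (-33,-1,-22)

-33,-1,-22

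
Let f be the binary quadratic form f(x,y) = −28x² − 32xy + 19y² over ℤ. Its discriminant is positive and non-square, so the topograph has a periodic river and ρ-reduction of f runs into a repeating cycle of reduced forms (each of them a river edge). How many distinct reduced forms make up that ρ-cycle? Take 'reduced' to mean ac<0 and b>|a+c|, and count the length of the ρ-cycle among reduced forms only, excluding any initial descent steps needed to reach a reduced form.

D = 3152, ⌊√D⌋ = 56
descent: ρ → (19,32,-28)  [lands on river]
river: ρ → (-28,24,23)
river: ρ → (23,22,-29)
river: ρ → (-29,36,16)
river: ρ → (16,28,-37)
river: ρ → (-37,46,7)
river: ρ → (7,52,-16)
river: ρ → (-16,44,19)
ρ-cycle length = 8 (tail of 1 descent step not counted)

8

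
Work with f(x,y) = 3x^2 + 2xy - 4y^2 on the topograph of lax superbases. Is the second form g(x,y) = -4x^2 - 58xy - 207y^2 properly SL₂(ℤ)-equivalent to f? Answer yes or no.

D₁ = 52, D₂ = 52
river cycle of f (length 10): (-4, 6, 1), (1, 6, -4), (-4, 2, 3), (3, 4, -3), (-3, 2, 4), (4, 6, -1), (-1, 6, 4), (4, 2, -3), (-3, 4, 3), (3, 2, -4)
river cycle of g (length 10): (-4, 6, 1), (1, 6, -4), (-4, 2, 3), (3, 4, -3), (-3, 2, 4), (4, 6, -1), (-1, 6, 4), (4, 2, -3), (-3, 4, 3), (3, 2, -4)
cycles coincide ⇒ equivalent

yes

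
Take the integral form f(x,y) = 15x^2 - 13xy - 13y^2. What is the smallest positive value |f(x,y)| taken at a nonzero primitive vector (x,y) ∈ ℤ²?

descent: ρ → (-13,13,15)  [lands on river]
river: ρ → (15,17,-11)
river: ρ → (-11,27,5)
river: ρ → (5,23,-21)
river: ρ → (-21,19,7)
river: ρ → (7,23,-15)
river: ρ → (-15,7,15)
river: ρ → (15,23,-7)
river: ρ → (-7,19,21)
river: ρ → (21,23,-5)
river: ρ → (-5,27,11)
river: ρ → (11,17,-15)
river: ρ → (-15,13,13)
river: ρ → (13,13,-15)
river: ρ → (-15,17,11)
river: ρ → (11,27,-5)
river: ρ → (-5,23,21)
river: ρ → (21,19,-7)
river: ρ → (-7,23,15)
river: ρ → (15,7,-15)
river: ρ → (-15,23,7)
river: ρ → (7,19,-21)
river: ρ → (-21,23,5)
river: ρ → (5,27,-11)
river: ρ → (-11,17,15)
river: ρ → (15,13,-13)
closes: descent 1, river 26
min |a| on river = 5

5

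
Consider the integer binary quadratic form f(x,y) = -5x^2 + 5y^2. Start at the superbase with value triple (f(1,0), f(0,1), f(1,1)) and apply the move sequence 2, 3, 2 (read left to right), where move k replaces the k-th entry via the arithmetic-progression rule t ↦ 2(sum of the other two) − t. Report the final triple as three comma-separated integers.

start (-5,5,0) = (f(1,0),f(0,1),f(1,1))
replace slot 2: 2·((-5)+0) − 5 = -15 → (-5,-15,0)
replace slot 3: 2·((-5)+(-15)) − 0 = -40 → (-5,-15,-40)
replace slot 2: 2·((-5)+(-40)) − (-15) = -75 → (-5,-75,-40)

-5,-75,-40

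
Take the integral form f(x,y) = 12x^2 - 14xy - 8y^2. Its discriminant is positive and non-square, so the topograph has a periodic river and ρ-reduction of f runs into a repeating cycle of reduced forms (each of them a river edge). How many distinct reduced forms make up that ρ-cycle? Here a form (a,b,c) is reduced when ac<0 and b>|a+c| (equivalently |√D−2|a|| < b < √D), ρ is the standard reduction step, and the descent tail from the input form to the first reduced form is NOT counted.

D = 580, ⌊√D⌋ = 24
descent: ρ → (-8,14,12)  [lands on river]
river: ρ → (12,10,-10)
river: ρ → (-10,10,12)
river: ρ → (12,14,-8)
river: ρ → (-8,18,8)
river: ρ → (8,14,-12)
river: ρ → (-12,10,10)
river: ρ → (10,10,-12)
river: ρ → (-12,14,8)
river: ρ → (8,18,-8)
ρ-cycle length = 10 (tail of 1 descent step not counted)

10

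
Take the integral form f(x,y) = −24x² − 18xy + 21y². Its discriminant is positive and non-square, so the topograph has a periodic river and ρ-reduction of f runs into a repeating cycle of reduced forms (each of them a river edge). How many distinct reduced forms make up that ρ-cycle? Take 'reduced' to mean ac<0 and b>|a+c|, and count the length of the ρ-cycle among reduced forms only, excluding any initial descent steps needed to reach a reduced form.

D = 2340, ⌊√D⌋ = 48
descent: ρ → (21,18,-24)  [lands on river]
river: ρ → (-24,30,15)
river: ρ → (15,30,-24)
river: ρ → (-24,18,21)
river: ρ → (21,24,-21)
river: ρ → (-21,18,24)
river: ρ → (24,30,-15)
river: ρ → (-15,30,24)
river: ρ → (24,18,-21)
river: ρ → (-21,24,21)
ρ-cycle length = 10 (tail of 1 descent step not counted)

10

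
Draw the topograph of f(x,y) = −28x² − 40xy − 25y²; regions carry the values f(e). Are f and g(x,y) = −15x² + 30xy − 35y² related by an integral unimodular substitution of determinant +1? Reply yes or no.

D₁ = -1200, D₂ = -1200
f is negative-definite; reduce −f:
−f: translate: b→-16 (≡40 mod 56), so (28,40,25)→(28,-16,13)
−f: flip: (28,-16,13)→(13,16,28)
−f: translate: b→-10 (≡16 mod 26), so (13,16,28)→(13,-10,25)
−f: reduced (well bottom): (13,-10,25) with a≤c, −a<b≤a
flip sign back: reduced form of f is (-13,10,-25)
g is negative-definite; reduce −g:
−g: translate: b→0 (≡-30 mod 30), so (15,-30,35)→(15,0,20)
−g: reduced (well bottom): (15,0,20) with a≤c, −a<b≤a
flip sign back: reduced form of g is (-15,0,-20)
reduced forms (-13, 10, -25) vs (-15, 0, -20) ⇒ inequivalent

no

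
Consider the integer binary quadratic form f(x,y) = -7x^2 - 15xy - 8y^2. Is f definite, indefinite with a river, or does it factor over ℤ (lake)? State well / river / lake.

D = b²−4ac = (-15)² − 4·(-7)·(-8) = 1
D = 1² is a perfect square ⇒ form factors over ℤ ⇒ lakes

lake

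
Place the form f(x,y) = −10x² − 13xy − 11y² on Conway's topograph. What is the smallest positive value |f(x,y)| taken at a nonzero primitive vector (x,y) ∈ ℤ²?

translate: b→-7 (≡13 mod 20), so (10,13,11)→(10,-7,8)
flip: (10,-7,8)→(8,7,10)
reduced (well bottom): (8,7,10) with a≤c, −a<b≤a
well minimum |f| = |-8| = 8 (negative-definite)

8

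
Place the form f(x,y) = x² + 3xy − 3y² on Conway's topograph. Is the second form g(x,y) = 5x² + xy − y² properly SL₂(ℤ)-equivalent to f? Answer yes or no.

D₁ = 21, D₂ = 21
river cycle of f (length 2): (-3, 3, 1), (1, 3, -3)
river cycle of g (length 2): (-1, 3, 3), (3, 3, -1)
cycles differ ⇒ inequivalent

no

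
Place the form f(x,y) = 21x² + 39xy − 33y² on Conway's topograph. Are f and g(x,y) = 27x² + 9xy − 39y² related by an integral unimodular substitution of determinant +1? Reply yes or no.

D₁ = 4293, D₂ = 4293
river cycle of f (length 8): (-33, 27, 27), (27, 27, -33), (-33, 39, 21), (21, 45, -27), (-27, 63, 3), (3, 63, -27), (-27, 45, 21), (21, 39, -33)
river cycle of g (length 8): (27, 63, -3), (-3, 63, 27), (27, 45, -21), (-21, 39, 33), (33, 27, -27), (-27, 27, 33), (33, 39, -21), (-21, 45, 27)
cycles differ ⇒ inequivalent

no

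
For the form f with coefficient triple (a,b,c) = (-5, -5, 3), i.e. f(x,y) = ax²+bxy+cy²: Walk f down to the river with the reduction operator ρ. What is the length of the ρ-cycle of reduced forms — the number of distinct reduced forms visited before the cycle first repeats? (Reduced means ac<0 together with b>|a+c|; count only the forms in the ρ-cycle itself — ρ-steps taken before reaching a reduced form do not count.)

D = 85, ⌊√D⌋ = 9
descent: ρ → (3,5,-5)  [lands on river]
river: ρ → (-5,5,3)
river: ρ → (3,7,-3)
river: ρ → (-3,5,5)
river: ρ → (5,5,-3)
river: ρ → (-3,7,3)
ρ-cycle length = 6 (tail of 1 descent step not counted)

6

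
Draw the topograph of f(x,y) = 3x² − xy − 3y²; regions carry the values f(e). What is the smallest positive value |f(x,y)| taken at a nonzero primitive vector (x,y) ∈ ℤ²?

descent: ρ → (-3,1,3)  [lands on river]
river: ρ → (3,5,-1)
river: ρ → (-1,5,3)
river: ρ → (3,1,-3)
river: ρ → (-3,5,1)
river: ρ → (1,5,-3)
closes: descent 1, river 6
min |a| on river = 1

1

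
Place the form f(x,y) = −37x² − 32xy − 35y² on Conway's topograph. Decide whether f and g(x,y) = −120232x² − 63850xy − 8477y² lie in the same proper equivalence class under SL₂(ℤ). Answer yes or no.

D₁ = -4156, D₂ = -4156
f is negative-definite; reduce −f:
−f: flip: (37,32,35)→(35,-32,37)
−f: reduced (well bottom): (35,-32,37) with a≤c, −a<b≤a
flip sign back: reduced form of f is (-35,32,-37)
g is negative-definite; reduce −g:
−g: flip: (120232,63850,8477)→(8477,-63850,120232)
−g: translate: b→3966 (≡-63850 mod 16954), so (8477,-63850,120232)→(8477,3966,464)
−g: flip: (8477,3966,464)→(464,-3966,8477)
−g: translate: b→-254 (≡-3966 mod 928), so (464,-3966,8477)→(464,-254,37)
−g: flip: (464,-254,37)→(37,254,464)
−g: translate: b→32 (≡254 mod 74), so (37,254,464)→(37,32,35)
−g: flip: (37,32,35)→(35,-32,37)
−g: reduced (well bottom): (35,-32,37) with a≤c, −a<b≤a
flip sign back: reduced form of g is (-35,32,-37)
reduced forms (-35, 32, -37) vs (-35, 32, -37) ⇒ equivalent

yes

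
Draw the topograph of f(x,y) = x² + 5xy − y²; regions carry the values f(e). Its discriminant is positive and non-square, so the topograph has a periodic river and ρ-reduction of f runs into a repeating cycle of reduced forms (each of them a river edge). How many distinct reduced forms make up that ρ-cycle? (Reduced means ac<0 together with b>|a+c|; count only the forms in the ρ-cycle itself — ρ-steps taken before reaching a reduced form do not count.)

D = 29, ⌊√D⌋ = 5
river: ρ → (-1,5,1)
river: ρ → (1,5,-1)
ρ-cycle length = 2 (tail of 0 descent steps not counted)

2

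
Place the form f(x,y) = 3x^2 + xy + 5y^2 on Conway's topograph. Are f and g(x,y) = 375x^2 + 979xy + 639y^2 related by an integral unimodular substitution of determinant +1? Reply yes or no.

D₁ = -59, D₂ = -59
f: reduced (well bottom): (3,1,5) with a≤c, −a<b≤a
g: translate: b→229 (≡979 mod 750), so (375,979,639)→(375,229,35)
g: flip: (375,229,35)→(35,-229,375)
g: translate: b→-19 (≡-229 mod 70), so (35,-229,375)→(35,-19,3)
g: flip: (35,-19,3)→(3,19,35)
g: translate: b→1 (≡19 mod 6), so (3,19,35)→(3,1,5)
g: reduced (well bottom): (3,1,5) with a≤c, −a<b≤a
reduced forms (3, 1, 5) vs (3, 1, 5) ⇒ equivalent

yes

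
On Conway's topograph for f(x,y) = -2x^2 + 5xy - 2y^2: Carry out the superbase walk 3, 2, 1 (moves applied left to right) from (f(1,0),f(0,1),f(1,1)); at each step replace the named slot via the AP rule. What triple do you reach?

start (-2,-2,1) = (f(1,0),f(0,1),f(1,1))
replace slot 3: 2·((-2)+(-2)) − 1 = -9 → (-2,-2,-9)
replace slot 2: 2·((-2)+(-9)) − (-2) = -20 → (-2,-20,-9)
replace slot 1: 2·((-20)+(-9)) − (-2) = -56 → (-56,-20,-9)

-56,-20,-9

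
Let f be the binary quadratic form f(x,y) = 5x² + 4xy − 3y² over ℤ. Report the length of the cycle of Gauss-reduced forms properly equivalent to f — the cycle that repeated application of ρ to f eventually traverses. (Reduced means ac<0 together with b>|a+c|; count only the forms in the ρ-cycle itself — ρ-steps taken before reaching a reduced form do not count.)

D = 76, ⌊√D⌋ = 8
river: ρ → (-3,8,1)
river: ρ → (1,8,-3)
river: ρ → (-3,4,5)
river: ρ → (5,6,-2)
river: ρ → (-2,6,5)
river: ρ → (5,4,-3)
ρ-cycle length = 6 (tail of 0 descent steps not counted)

6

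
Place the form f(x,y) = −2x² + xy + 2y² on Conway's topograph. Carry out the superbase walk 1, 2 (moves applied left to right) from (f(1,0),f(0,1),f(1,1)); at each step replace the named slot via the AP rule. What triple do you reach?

start (-2,2,1) = (f(1,0),f(0,1),f(1,1))
replace slot 1: 2·(2+1) − (-2) = 8 → (8,2,1)
replace slot 2: 2·(8+1) − 2 = 16 → (8,16,1)

8,16,1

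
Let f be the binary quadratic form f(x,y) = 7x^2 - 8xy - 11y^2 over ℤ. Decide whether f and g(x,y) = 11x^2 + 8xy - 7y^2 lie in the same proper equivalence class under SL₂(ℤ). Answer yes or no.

D₁ = 372, D₂ = 372
river cycle of f (length 10): (-11, 8, 7), (7, 6, -12), (-12, 18, 1), (1, 18, -12), (-12, 6, 7), (7, 8, -11), (-11, 14, 4), (4, 18, -3), (-3, 18, 4), (4, 14, -11)
river cycle of g (length 10): (-7, 6, 12), (12, 18, -1), (-1, 18, 12), (12, 6, -7), (-7, 8, 11), (11, 14, -4), (-4, 18, 3), (3, 18, -4), (-4, 14, 11), (11, 8, -7)
cycles differ ⇒ inequivalent

no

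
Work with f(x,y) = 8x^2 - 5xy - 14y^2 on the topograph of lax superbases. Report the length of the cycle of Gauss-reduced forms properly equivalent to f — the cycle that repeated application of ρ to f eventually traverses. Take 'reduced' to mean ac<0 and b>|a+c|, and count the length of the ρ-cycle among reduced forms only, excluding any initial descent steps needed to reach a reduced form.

D = 473, ⌊√D⌋ = 21
descent: ρ → (-14,5,8)
descent: ρ → (8,11,-11)  [lands on river]
river: ρ → (-11,11,8)
river: ρ → (8,21,-1)
river: ρ → (-1,21,8)
ρ-cycle length = 4 (tail of 2 descent steps not counted)

4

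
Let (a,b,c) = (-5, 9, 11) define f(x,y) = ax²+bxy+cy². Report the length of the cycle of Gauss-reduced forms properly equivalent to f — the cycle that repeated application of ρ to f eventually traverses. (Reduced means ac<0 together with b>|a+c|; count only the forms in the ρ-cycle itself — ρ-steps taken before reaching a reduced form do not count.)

D = 301, ⌊√D⌋ = 17
river: ρ → (11,13,-3)
river: ρ → (-3,17,1)
river: ρ → (1,17,-3)
river: ρ → (-3,13,11)
river: ρ → (11,9,-5)
river: ρ → (-5,11,9)
river: ρ → (9,7,-7)
river: ρ → (-7,7,9)
river: ρ → (9,11,-5)
river: ρ → (-5,9,11)
ρ-cycle length = 10 (tail of 0 descent steps not counted)

10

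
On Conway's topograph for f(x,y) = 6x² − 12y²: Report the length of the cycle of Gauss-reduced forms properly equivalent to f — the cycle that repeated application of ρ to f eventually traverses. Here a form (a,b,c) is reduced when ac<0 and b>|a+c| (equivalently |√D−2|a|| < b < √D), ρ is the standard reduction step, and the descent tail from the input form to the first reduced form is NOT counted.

D = 288, ⌊√D⌋ = 16
descent: ρ → (-12,0,6)
descent: ρ → (6,12,-6)  [lands on river]
river: ρ → (-6,12,6)
ρ-cycle length = 2 (tail of 2 descent steps not counted)

2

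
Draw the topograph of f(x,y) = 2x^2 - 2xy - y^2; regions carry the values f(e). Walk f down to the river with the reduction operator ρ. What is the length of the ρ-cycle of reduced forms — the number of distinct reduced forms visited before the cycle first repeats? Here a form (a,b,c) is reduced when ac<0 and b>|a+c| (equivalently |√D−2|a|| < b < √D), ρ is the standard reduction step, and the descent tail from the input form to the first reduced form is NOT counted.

D = 12, ⌊√D⌋ = 3
descent: ρ → (-1,2,2)  [lands on river]
river: ρ → (2,2,-1)
ρ-cycle length = 2 (tail of 1 descent step not counted)

2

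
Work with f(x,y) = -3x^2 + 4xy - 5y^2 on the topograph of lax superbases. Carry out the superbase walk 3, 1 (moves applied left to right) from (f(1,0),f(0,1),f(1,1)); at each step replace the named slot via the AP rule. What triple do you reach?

start (-3,-5,-4) = (f(1,0),f(0,1),f(1,1))
replace slot 3: 2·((-3)+(-5)) − (-4) = -12 → (-3,-5,-12)
replace slot 1: 2·((-5)+(-12)) − (-3) = -31 → (-31,-5,-12)

-31,-5,-12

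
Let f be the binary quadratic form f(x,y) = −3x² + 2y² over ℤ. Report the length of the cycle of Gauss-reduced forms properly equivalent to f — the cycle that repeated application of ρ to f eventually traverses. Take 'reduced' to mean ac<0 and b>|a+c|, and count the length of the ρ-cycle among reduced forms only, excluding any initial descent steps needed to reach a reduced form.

D = 24, ⌊√D⌋ = 4
descent: ρ → (2,4,-1)  [lands on river]
river: ρ → (-1,4,2)
ρ-cycle length = 2 (tail of 1 descent step not counted)

2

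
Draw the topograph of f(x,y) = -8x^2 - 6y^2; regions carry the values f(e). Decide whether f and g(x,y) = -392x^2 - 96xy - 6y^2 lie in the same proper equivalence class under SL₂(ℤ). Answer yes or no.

D₁ = -192, D₂ = -192
f is negative-definite; reduce −f:
−f: flip: (8,0,6)→(6,0,8)
−f: reduced (well bottom): (6,0,8) with a≤c, −a<b≤a
flip sign back: reduced form of f is (-6,0,-8)
g is negative-definite; reduce −g:
−g: flip: (392,96,6)→(6,-96,392)
−g: translate: b→0 (≡-96 mod 12), so (6,-96,392)→(6,0,8)
−g: reduced (well bottom): (6,0,8) with a≤c, −a<b≤a
flip sign back: reduced form of g is (-6,0,-8)
reduced forms (-6, 0, -8) vs (-6, 0, -8) ⇒ equivalent

yes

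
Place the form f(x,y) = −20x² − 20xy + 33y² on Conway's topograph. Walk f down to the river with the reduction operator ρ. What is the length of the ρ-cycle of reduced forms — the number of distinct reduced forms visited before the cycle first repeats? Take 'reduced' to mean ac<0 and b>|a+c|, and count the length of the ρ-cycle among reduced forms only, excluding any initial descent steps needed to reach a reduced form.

D = 3040, ⌊√D⌋ = 55
descent: ρ → (33,20,-20)  [lands on river]
river: ρ → (-20,20,33)
river: ρ → (33,46,-7)
river: ρ → (-7,52,12)
river: ρ → (12,44,-23)
river: ρ → (-23,48,8)
river: ρ → (8,48,-23)
river: ρ → (-23,44,12)
river: ρ → (12,52,-7)
river: ρ → (-7,46,33)
ρ-cycle length = 10 (tail of 1 descent step not counted)

10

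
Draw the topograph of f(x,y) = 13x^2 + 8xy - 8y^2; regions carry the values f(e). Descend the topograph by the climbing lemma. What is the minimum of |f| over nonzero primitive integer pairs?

river: ρ → (-8,8,13)
river: ρ → (13,18,-3)
river: ρ → (-3,18,13)
river: ρ → (13,8,-8)
closes: descent 0, river 4
min |a| on river = 3

3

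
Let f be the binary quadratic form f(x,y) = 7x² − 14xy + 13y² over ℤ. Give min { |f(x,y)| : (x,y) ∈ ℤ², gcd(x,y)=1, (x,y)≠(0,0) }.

translate: b→0 (≡-14 mod 14), so (7,-14,13)→(7,0,6)
flip: (7,0,6)→(6,0,7)
reduced (well bottom): (6,0,7) with a≤c, −a<b≤a
well minimum = a = 6

6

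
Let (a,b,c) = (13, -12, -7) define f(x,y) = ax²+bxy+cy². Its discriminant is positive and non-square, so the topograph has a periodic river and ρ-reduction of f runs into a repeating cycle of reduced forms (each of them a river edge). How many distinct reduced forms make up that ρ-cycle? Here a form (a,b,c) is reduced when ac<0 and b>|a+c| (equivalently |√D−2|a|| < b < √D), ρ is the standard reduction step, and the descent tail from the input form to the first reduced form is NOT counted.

D = 508, ⌊√D⌋ = 22
descent: ρ → (-7,12,13)  [lands on river]
river: ρ → (13,14,-6)
river: ρ → (-6,22,1)
river: ρ → (1,22,-6)
river: ρ → (-6,14,13)
river: ρ → (13,12,-7)
river: ρ → (-7,16,9)
river: ρ → (9,20,-3)
river: ρ → (-3,22,2)
river: ρ → (2,22,-3)
river: ρ → (-3,20,9)
river: ρ → (9,16,-7)
ρ-cycle length = 12 (tail of 1 descent step not counted)

12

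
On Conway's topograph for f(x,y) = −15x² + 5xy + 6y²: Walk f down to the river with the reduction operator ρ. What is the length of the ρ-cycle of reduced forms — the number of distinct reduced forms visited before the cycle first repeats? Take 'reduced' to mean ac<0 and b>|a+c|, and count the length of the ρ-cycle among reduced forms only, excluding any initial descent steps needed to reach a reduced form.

D = 385, ⌊√D⌋ = 19
descent: ρ → (6,19,-1)  [lands on river]
river: ρ → (-1,19,6)
river: ρ → (6,17,-4)
river: ρ → (-4,15,10)
river: ρ → (10,5,-9)
river: ρ → (-9,13,6)
river: ρ → (6,11,-11)
river: ρ → (-11,11,6)
river: ρ → (6,13,-9)
river: ρ → (-9,5,10)
river: ρ → (10,15,-4)
river: ρ → (-4,17,6)
ρ-cycle length = 12 (tail of 1 descent step not counted)

12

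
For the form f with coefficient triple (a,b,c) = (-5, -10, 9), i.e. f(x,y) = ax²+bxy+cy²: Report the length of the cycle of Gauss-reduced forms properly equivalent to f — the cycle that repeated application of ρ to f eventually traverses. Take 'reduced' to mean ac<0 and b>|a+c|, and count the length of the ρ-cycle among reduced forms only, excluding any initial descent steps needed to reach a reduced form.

D = 280, ⌊√D⌋ = 16
descent: ρ → (9,10,-5)  [lands on river]
river: ρ → (-5,10,9)
river: ρ → (9,8,-6)
river: ρ → (-6,16,1)
river: ρ → (1,16,-6)
river: ρ → (-6,8,9)
ρ-cycle length = 6 (tail of 1 descent step not counted)

6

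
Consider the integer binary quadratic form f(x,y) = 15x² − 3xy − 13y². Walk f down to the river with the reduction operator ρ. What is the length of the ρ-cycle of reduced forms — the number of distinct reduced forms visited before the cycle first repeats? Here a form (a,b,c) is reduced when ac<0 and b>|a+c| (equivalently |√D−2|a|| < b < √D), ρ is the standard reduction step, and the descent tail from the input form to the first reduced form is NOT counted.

D = 789, ⌊√D⌋ = 28
descent: ρ → (-13,3,15)  [lands on river]
river: ρ → (15,27,-1)
river: ρ → (-1,27,15)
river: ρ → (15,3,-13)
river: ρ → (-13,23,5)
river: ρ → (5,27,-3)
river: ρ → (-3,27,5)
river: ρ → (5,23,-13)
ρ-cycle length = 8 (tail of 1 descent step not counted)

8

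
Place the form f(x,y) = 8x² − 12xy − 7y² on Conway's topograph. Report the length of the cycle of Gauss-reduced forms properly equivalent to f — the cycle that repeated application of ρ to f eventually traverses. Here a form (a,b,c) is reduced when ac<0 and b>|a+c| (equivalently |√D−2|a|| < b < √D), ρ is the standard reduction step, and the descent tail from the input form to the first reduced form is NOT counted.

D = 368, ⌊√D⌋ = 19
descent: ρ → (-7,12,8)  [lands on river]
river: ρ → (8,4,-11)
river: ρ → (-11,18,1)
river: ρ → (1,18,-11)
river: ρ → (-11,4,8)
river: ρ → (8,12,-7)
river: ρ → (-7,16,4)
river: ρ → (4,16,-7)
ρ-cycle length = 8 (tail of 1 descent step not counted)

8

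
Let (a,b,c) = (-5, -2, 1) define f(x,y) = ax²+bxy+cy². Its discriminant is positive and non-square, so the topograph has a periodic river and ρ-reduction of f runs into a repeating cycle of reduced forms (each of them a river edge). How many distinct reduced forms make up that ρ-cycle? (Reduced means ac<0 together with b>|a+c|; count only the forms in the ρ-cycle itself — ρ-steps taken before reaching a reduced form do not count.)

D = 24, ⌊√D⌋ = 4
descent: ρ → (1,4,-2)  [lands on river]
river: ρ → (-2,4,1)
ρ-cycle length = 2 (tail of 1 descent step not counted)

2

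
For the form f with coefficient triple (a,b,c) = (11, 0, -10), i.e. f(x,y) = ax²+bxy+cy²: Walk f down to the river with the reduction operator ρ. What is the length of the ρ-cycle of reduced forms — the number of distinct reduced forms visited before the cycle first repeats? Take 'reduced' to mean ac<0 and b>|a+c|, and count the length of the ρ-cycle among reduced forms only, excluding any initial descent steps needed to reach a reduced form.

D = 440, ⌊√D⌋ = 20
descent: ρ → (-10,20,1)  [lands on river]
river: ρ → (1,20,-10)
ρ-cycle length = 2 (tail of 1 descent step not counted)

2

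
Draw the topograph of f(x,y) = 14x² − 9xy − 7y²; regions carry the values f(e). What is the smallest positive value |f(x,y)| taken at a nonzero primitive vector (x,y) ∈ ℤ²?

descent: ρ → (-7,9,14)  [lands on river]
river: ρ → (14,19,-2)
river: ρ → (-2,21,4)
river: ρ → (4,19,-7)
closes: descent 1, river 4
min |a| on river = 2

2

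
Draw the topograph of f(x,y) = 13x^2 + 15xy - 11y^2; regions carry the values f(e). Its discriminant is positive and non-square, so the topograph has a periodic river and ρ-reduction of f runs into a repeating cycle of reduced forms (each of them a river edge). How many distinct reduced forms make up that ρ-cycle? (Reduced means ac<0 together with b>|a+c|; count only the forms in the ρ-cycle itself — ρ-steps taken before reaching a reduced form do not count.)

D = 797, ⌊√D⌋ = 28
river: ρ → (-11,7,17)
river: ρ → (17,27,-1)
river: ρ → (-1,27,17)
river: ρ → (17,7,-11)
river: ρ → (-11,15,13)
river: ρ → (13,11,-13)
river: ρ → (-13,15,11)
river: ρ → (11,7,-17)
river: ρ → (-17,27,1)
river: ρ → (1,27,-17)
river: ρ → (-17,7,11)
river: ρ → (11,15,-13)
river: ρ → (-13,11,13)
river: ρ → (13,15,-11)
ρ-cycle length = 14 (tail of 0 descent steps not counted)

14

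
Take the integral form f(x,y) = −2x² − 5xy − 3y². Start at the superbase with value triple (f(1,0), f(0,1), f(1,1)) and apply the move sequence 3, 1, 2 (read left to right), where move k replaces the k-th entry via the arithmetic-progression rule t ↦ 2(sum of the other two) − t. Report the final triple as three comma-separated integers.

start (-2,-3,-10) = (f(1,0),f(0,1),f(1,1))
replace slot 3: 2·((-2)+(-3)) − (-10) = 0 → (-2,-3,0)
replace slot 1: 2·((-3)+0) − (-2) = -4 → (-4,-3,0)
replace slot 2: 2·((-4)+0) − (-3) = -5 → (-4,-5,0)

-4,-5,0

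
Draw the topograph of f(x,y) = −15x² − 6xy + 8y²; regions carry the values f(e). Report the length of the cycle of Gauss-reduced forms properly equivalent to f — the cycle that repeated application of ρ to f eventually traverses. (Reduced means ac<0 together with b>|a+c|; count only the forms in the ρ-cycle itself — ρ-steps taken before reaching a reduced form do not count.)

D = 516, ⌊√D⌋ = 22
descent: ρ → (8,22,-1)  [lands on river]
river: ρ → (-1,22,8)
river: ρ → (8,10,-13)
river: ρ → (-13,16,5)
river: ρ → (5,14,-16)
river: ρ → (-16,18,3)
river: ρ → (3,18,-16)
river: ρ → (-16,14,5)
river: ρ → (5,16,-13)
river: ρ → (-13,10,8)
ρ-cycle length = 10 (tail of 1 descent step not counted)

10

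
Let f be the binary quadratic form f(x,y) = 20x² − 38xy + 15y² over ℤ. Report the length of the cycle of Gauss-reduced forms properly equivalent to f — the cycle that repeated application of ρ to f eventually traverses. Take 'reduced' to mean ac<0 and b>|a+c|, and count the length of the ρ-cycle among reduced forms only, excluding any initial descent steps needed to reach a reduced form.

D = 244, ⌊√D⌋ = 15
descent: ρ → (15,8,-3)
descent: ρ → (-3,10,12)  [lands on river]
river: ρ → (12,14,-1)
river: ρ → (-1,14,12)
river: ρ → (12,10,-3)
river: ρ → (-3,14,4)
river: ρ → (4,10,-9)
river: ρ → (-9,8,5)
river: ρ → (5,12,-5)
river: ρ → (-5,8,9)
river: ρ → (9,10,-4)
river: ρ → (-4,14,3)
river: ρ → (3,10,-12)
river: ρ → (-12,14,1)
river: ρ → (1,14,-12)
river: ρ → (-12,10,3)
river: ρ → (3,14,-4)
river: ρ → (-4,10,9)
river: ρ → (9,8,-5)
river: ρ → (-5,12,5)
river: ρ → (5,8,-9)
river: ρ → (-9,10,4)
river: ρ → (4,14,-3)
ρ-cycle length = 22 (tail of 2 descent steps not counted)

22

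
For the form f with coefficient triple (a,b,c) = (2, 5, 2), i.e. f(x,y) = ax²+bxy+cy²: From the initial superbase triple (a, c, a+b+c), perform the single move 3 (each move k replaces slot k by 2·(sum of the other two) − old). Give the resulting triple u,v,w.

start (2,2,9) = (f(1,0),f(0,1),f(1,1))
replace slot 3: 2·(2+2) − 9 = -1 → (2,2,-1)

2,2,-1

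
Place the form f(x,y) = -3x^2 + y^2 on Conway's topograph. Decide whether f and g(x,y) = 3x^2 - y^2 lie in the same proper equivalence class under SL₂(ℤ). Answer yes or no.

D₁ = 12, D₂ = 12
river cycle of f (length 2): (1, 2, -2), (-2, 2, 1)
river cycle of g (length 2): (-1, 2, 2), (2, 2, -1)
cycles differ ⇒ inequivalent

no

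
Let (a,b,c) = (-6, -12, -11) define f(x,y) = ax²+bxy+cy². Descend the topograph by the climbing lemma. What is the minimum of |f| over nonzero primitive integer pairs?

translate: b→0 (≡12 mod 12), so (6,12,11)→(6,0,5)
flip: (6,0,5)→(5,0,6)
reduced (well bottom): (5,0,6) with a≤c, −a<b≤a
well minimum |f| = |-5| = 5 (negative-definite)

5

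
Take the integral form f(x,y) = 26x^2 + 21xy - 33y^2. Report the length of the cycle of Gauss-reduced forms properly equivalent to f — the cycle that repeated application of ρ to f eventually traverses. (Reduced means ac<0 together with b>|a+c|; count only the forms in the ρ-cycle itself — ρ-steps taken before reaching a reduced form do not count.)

D = 3873, ⌊√D⌋ = 62
river: ρ → (-33,45,14)
river: ρ → (14,39,-42)
river: ρ → (-42,45,11)
river: ρ → (11,43,-46)
river: ρ → (-46,49,8)
river: ρ → (8,47,-52)
river: ρ → (-52,57,3)
river: ρ → (3,57,-52)
river: ρ → (-52,47,8)
river: ρ → (8,49,-46)
river: ρ → (-46,43,11)
river: ρ → (11,45,-42)
river: ρ → (-42,39,14)
river: ρ → (14,45,-33)
river: ρ → (-33,21,26)
river: ρ → (26,31,-28)
river: ρ → (-28,25,29)
river: ρ → (29,33,-24)
river: ρ → (-24,15,38)
river: ρ → (38,61,-1)
river: ρ → (-1,61,38)
river: ρ → (38,15,-24)
river: ρ → (-24,33,29)
river: ρ → (29,25,-28)
river: ρ → (-28,31,26)
river: ρ → (26,21,-33)
ρ-cycle length = 26 (tail of 0 descent steps not counted)

26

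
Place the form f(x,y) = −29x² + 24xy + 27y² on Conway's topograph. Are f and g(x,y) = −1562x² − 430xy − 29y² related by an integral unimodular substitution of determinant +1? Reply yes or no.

D₁ = 3708, D₂ = 3708
river cycle of f (length 16): (27, 30, -26), (-26, 22, 31), (31, 40, -17), (-17, 28, 43), (43, 58, -2), (-2, 58, 43), (43, 28, -17), (-17, 40, 31), (31, 22, -26), (-26, 30, 27), … (6 more)
river cycle of g (length 16): (-29, 24, 27), (27, 30, -26), (-26, 22, 31), (31, 40, -17), (-17, 28, 43), (43, 58, -2), (-2, 58, 43), (43, 28, -17), (-17, 40, 31), (31, 22, -26), … (6 more)
cycles coincide ⇒ equivalent

yes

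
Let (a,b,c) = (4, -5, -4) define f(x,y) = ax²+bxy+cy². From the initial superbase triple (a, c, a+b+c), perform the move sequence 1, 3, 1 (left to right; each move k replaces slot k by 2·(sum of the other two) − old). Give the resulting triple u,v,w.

start (4,-4,-5) = (f(1,0),f(0,1),f(1,1))
replace slot 1: 2·((-4)+(-5)) − 4 = -22 → (-22,-4,-5)
replace slot 3: 2·((-22)+(-4)) − (-5) = -47 → (-22,-4,-47)
replace slot 1: 2·((-4)+(-47)) − (-22) = -80 → (-80,-4,-47)

-80,-4,-47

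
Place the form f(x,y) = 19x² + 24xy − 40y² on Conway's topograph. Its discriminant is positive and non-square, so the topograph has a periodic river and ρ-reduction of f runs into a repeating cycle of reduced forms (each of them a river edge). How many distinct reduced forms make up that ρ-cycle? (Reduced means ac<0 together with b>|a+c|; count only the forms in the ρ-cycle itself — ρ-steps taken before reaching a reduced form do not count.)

D = 3616, ⌊√D⌋ = 60
river: ρ → (-40,56,3)
river: ρ → (3,58,-21)
river: ρ → (-21,26,35)
river: ρ → (35,44,-12)
river: ρ → (-12,52,19)
river: ρ → (19,24,-40)
ρ-cycle length = 6 (tail of 0 descent steps not counted)

6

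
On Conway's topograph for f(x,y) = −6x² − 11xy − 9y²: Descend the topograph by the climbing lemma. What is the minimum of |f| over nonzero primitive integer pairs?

translate: b→-1 (≡11 mod 12), so (6,11,9)→(6,-1,4)
flip: (6,-1,4)→(4,1,6)
reduced (well bottom): (4,1,6) with a≤c, −a<b≤a
well minimum |f| = |-4| = 4 (negative-definite)

4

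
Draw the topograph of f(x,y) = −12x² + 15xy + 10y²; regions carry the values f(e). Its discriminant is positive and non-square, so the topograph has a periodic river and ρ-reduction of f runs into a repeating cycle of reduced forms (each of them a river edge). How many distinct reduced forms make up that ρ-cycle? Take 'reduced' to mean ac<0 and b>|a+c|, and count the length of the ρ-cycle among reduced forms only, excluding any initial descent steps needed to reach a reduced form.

D = 705, ⌊√D⌋ = 26
river: ρ → (10,25,-2)
river: ρ → (-2,23,22)
river: ρ → (22,21,-3)
river: ρ → (-3,21,22)
river: ρ → (22,23,-2)
river: ρ → (-2,25,10)
river: ρ → (10,15,-12)
river: ρ → (-12,9,13)
river: ρ → (13,17,-8)
river: ρ → (-8,15,15)
river: ρ → (15,15,-8)
river: ρ → (-8,17,13)
river: ρ → (13,9,-12)
river: ρ → (-12,15,10)
ρ-cycle length = 14 (tail of 0 descent steps not counted)

14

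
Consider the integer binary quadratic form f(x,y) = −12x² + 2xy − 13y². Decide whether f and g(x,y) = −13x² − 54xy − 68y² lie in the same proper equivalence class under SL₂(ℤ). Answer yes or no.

D₁ = -620, D₂ = -620
f is negative-definite; reduce −f:
−f: reduced (well bottom): (12,-2,13) with a≤c, −a<b≤a
flip sign back: reduced form of f is (-12,2,-13)
g is negative-definite; reduce −g:
−g: translate: b→2 (≡54 mod 26), so (13,54,68)→(13,2,12)
−g: flip: (13,2,12)→(12,-2,13)
−g: reduced (well bottom): (12,-2,13) with a≤c, −a<b≤a
flip sign back: reduced form of g is (-12,2,-13)
reduced forms (-12, 2, -13) vs (-12, 2, -13) ⇒ equivalent

yes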